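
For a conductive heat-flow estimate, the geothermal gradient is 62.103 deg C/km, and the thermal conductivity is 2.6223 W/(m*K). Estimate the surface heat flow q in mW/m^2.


q = k * grad / 1000
q = 2.6223 * 62.103 / 1000
q = 0.1628527 W/m^2
Convert: 0.1628527 W/m^2 * 1000.0 = 162.85 mW/m^2
q = 162.85 mW/m^2


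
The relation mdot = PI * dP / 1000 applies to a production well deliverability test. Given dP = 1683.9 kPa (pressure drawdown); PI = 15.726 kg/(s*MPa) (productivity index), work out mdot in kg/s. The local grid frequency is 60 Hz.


mdot = PI * dP / 1000
mdot = 15.726 * 1683.9 / 1000
mdot = 26.481 kg/s


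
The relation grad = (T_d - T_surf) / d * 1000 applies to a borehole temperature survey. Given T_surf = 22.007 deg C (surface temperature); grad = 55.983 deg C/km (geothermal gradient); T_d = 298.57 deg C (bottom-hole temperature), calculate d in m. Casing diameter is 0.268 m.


d = (T_d - T_surf) / grad * 1000
d = (298.57 - 22.007) / 55.983 * 1000
d = 4940.1 m


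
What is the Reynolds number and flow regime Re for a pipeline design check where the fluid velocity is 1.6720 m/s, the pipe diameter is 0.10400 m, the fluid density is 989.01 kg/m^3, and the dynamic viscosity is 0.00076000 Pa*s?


Step 1: Re = rho*vel*D/mu = 989.01*1.672*0.104/0.00076 = 2.2629e+05
Step 2: Re = 2.2629e+05 > 4000, so flow is turbulent.
Re = 2.2629e+05 (turbulent)


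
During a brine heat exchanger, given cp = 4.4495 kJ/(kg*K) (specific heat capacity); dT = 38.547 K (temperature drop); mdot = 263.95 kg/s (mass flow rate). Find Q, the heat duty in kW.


Q = mdot * cp * dT / 1000
Q = 263.95 * 4.4495 * 38.547 / 1000
Q = 45.27135 MW
Convert: 45.27135 MW * 1000.0 = 45271 kW
Q = 45271 kW


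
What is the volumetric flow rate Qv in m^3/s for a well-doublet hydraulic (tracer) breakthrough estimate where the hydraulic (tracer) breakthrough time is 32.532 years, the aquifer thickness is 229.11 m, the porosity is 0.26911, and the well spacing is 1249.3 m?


Qv = pi*hr*phi*L^2 / (3*t_bt*365.25*86400)
Qv = pi*229.11*0.26911*1249.3^2 / (3*32.532*365.25*86400)
Qv = 0.098157 m^3/s


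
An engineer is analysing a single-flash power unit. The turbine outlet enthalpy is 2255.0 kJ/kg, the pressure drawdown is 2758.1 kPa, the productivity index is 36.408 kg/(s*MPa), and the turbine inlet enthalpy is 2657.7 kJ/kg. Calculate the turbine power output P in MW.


Step 1: mdot = PI * dP / 1000 = 36.408 * 2758.1 / 1000 = 100.4169 kg/s
Step 2: P = mdot*(h_in - h_out)/1000 = 100.4169*(2657.7 - 2255.0)/1000 = 40.438 MW
P = 40.438 MW


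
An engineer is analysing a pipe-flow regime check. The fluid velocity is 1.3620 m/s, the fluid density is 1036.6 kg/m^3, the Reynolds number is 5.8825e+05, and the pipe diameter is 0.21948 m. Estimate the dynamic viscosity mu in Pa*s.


mu = rho * vel * D / Re
mu = 1036.6 * 1.3620 * 0.21948 / 5.8825e+05
mu = 0.00052677 Pa*s


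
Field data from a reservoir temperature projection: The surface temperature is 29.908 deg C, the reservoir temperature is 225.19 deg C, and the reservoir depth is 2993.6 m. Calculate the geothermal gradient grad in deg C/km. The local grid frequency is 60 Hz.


grad = (T_res - T_surf) / d * 1000
grad = (225.19 - 29.908) / 2993.6 * 1000
grad = 65.233 deg C/km


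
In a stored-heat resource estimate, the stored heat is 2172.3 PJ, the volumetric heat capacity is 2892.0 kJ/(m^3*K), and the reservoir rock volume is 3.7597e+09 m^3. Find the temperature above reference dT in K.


dT = Q_s * 1e12 / (Vr * rhoc)
dT = 2172.3 * 1e12 / (3.7597e+09 * 2892.0)
dT = 199.79 K


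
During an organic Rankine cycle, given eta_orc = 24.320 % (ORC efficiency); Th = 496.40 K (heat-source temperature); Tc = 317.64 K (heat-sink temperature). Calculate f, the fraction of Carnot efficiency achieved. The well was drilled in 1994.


f = (eta_orc/100) / (1 - Tc/Th)
f = (24.320/100) / (1 - 317.64/496.40)
f = 0.67534


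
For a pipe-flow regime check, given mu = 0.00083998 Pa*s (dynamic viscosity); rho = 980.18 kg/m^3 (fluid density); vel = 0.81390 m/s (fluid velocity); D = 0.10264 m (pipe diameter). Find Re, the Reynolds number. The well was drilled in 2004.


Re = rho * vel * D / mu
Re = 980.18 * 0.81390 * 0.10264 / 0.00083998
Re = 97482


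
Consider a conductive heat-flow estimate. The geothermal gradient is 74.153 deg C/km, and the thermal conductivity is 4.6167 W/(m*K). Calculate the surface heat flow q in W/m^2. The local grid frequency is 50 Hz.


q = k * grad / 1000
q = 4.6167 * 74.153 / 1000
q = 0.34234 W/m^2


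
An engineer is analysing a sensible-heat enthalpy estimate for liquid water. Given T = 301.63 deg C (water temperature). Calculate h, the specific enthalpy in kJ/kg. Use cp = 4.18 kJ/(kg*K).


h = cp * T
h = 4.18 * 301.63
h = 1260.8 kJ/kg


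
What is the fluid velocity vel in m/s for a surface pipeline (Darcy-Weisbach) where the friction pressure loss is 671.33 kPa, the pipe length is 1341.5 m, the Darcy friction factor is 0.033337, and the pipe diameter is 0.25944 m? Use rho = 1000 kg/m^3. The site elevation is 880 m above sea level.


vel = sqrt(dP*1000*2*D / (f*L*rho))
vel = sqrt(671.33*1000*2*0.25944 / (0.033337*1341.5*1000))
vel = 2.7909 m/s


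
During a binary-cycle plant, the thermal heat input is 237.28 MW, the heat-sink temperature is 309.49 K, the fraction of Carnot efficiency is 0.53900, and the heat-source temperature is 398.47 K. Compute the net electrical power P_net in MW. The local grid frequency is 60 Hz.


Step 1: eta = (1 - Tc/Th)*f = (1 - 309.49/398.47)*0.539 = 0.1203609
Step 2: P_net = eta * Q_in = 0.1203609 * 237.28 = 28.559 MW
P_net = 28.559 MW


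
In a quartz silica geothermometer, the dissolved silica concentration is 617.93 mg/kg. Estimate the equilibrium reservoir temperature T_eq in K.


T_eq = 1309 / (5.19 - log10(SiO2)) - 273.15
T_eq = 1309 / (5.19 - log10(617.93)) - 273.15
T_eq = 272.4802 deg C
Convert to K: 272.4802 + 273.15 = 545.63 K
T_eq = 545.63 K


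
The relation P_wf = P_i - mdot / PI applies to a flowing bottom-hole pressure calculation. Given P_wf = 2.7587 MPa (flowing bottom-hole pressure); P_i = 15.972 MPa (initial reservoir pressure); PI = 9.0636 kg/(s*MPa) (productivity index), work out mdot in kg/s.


mdot = (P_i - P_wf) * PI
mdot = (15.972 - 2.7587) * 9.0636
mdot = 119.76 kg/s


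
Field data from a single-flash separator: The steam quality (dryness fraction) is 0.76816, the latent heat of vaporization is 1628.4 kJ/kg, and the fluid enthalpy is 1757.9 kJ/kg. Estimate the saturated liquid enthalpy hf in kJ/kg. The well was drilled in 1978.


hf = h - x * hfg
hf = 1757.9 - 0.76816 * 1628.4
hf = 507.03 kJ/kg


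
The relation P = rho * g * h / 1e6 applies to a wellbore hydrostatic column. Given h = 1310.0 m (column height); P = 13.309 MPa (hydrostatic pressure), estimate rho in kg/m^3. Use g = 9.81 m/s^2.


rho = P * 1e6 / (g * h)
rho = 13.309 * 1e6 / (9.81 * 1310.0)
rho = 1035.6 kg/m^3


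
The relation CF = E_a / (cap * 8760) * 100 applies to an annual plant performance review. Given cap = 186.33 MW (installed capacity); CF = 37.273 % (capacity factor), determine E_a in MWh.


E_a = CF / 100 * cap * 8760
E_a = 37.273 / 100 * 186.33 * 8760
E_a = 6.0839e+05 MWh


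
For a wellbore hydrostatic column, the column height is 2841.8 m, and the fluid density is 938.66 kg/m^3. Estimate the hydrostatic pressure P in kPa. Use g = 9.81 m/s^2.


P = rho * g * h / 1e6
P = 938.66 * 9.81 * 2841.8 / 1e6
P = 26.16802 MPa
Convert: 26.16802 MPa * 1000.0 = 26168 kPa
P = 26168 kPa


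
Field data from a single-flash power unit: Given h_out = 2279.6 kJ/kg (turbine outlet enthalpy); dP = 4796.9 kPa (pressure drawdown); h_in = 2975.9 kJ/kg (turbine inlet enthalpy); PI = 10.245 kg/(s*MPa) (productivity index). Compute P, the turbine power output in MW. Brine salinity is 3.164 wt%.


Step 1: mdot = PI * dP / 1000 = 10.245 * 4796.9 / 1000 = 49.14424 kg/s
Step 2: P = mdot*(h_in - h_out)/1000 = 49.14424*(2975.9 - 2279.6)/1000 = 34.219 MW
P = 34.219 MW


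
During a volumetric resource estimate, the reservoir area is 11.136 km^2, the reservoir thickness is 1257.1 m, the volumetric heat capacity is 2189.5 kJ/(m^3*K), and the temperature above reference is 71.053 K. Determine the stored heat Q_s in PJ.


Step 1: Vr = A*1e6*hr = 11.136*1e6*1257.1 = 1.399907e+10 m^3
Step 2: Q_s = Vr*rhoc*dT/1e12 = 1.399907e+10*2189.5*71.053/1e12 = 2177.8 PJ
Q_s = 2177.8 PJ


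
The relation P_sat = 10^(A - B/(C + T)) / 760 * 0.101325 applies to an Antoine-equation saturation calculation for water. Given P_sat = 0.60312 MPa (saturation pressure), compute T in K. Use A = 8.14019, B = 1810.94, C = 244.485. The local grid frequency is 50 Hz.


T = B / (A - log10(P_sat * 760 / 0.101325)) - C
T = 1810.94 / (8.14019 - log10(0.60312 * 760 / 0.101325)) - 244.485
T = 159.3200 deg C
Convert to K: 159.3200 + 273.15 = 432.47 K
T = 432.47 K


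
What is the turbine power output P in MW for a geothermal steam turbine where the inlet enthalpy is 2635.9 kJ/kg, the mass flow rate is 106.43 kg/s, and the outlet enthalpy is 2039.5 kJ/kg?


P = mdot * (h_in - h_out) / 1000
P = 106.43 * (2635.9 - 2039.5) / 1000
P = 63.475 MW


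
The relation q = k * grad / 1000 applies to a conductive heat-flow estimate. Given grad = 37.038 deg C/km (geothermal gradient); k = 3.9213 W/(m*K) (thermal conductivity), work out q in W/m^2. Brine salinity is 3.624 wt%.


q = k * grad / 1000
q = 3.9213 * 37.038 / 1000
q = 0.14524 W/m^2


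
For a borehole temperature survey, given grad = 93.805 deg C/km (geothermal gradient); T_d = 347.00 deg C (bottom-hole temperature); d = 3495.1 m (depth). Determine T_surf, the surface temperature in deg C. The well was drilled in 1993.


T_surf = T_d - grad * d / 1000
T_surf = 347.00 - 93.805 * 3495.1 / 1000
T_surf = 19.142 deg C


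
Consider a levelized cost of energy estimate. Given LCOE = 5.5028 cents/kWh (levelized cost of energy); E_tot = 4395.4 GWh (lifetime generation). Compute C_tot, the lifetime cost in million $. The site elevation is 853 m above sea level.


C_tot = LCOE / 100 * E_tot
C_tot = 5.5028 / 100 * 4395.4
C_tot = 241.87 million $


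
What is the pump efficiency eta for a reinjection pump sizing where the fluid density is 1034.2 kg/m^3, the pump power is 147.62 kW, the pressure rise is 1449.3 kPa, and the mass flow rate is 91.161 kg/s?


eta = mdot * dP / (rho * P_pump)
eta = 91.161 * 1449.3 / (1034.2 * 147.62)
eta = 0.86540


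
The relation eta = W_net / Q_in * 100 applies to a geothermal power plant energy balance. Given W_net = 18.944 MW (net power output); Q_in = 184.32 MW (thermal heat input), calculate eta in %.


eta = W_net / Q_in * 100
eta = 18.944 / 184.32 * 100
eta = 10.278 %


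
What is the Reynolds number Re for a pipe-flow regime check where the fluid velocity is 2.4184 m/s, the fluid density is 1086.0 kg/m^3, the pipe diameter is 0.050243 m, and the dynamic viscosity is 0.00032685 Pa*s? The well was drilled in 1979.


Re = rho * vel * D / mu
Re = 1086.0 * 2.4184 * 0.050243 / 0.00032685
Re = 4.0372e+05


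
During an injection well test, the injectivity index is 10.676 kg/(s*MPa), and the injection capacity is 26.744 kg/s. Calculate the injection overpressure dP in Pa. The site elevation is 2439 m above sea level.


dP = mdot * 1000 / II
dP = 26.744 * 1000 / 10.676
dP = 2505.058 kPa
Convert: 2505.058 kPa * 1000.0 = 2.5051e+06 Pa
dP = 2.5051e+06 Pa


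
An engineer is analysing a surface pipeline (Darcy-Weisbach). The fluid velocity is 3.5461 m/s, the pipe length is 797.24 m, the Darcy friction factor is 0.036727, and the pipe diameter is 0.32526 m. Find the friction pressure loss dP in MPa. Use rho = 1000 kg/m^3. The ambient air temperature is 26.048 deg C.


dP = f * (L/D) * (rho*vel^2/2) / 1000
dP = 0.036727 * (797.24/0.32526) * (1000*3.5461^2/2) / 1000
dP = 565.9992 kPa
Convert: 565.9992 kPa * 0.001 = 0.56600 MPa
dP = 0.56600 MPa


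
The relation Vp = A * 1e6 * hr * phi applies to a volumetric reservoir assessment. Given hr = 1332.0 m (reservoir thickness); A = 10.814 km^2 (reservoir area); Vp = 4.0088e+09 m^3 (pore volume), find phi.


phi = Vp / (A * 1e6 * hr)
phi = 4.0088e+09 / (10.814 * 1e6 * 1332.0)
phi = 0.27831


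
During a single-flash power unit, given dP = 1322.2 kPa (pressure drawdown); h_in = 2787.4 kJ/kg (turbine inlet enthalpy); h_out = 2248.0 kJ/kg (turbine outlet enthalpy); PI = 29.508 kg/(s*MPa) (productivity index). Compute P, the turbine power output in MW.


Step 1: mdot = PI * dP / 1000 = 29.508 * 1322.2 / 1000 = 39.01548 kg/s
Step 2: P = mdot*(h_in - h_out)/1000 = 39.01548*(2787.4 - 2248.0)/1000 = 21.045 MW
P = 21.045 MW


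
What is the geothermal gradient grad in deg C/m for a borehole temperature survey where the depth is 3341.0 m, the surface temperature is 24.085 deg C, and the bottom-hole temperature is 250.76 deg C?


grad = (T_d - T_surf) / d * 1000
grad = (250.76 - 24.085) / 3341.0 * 1000
grad = 67.84645 deg C/km
Convert: 67.84645 deg C/km * 0.001 = 0.067846 deg C/m
grad = 0.067846 deg C/m


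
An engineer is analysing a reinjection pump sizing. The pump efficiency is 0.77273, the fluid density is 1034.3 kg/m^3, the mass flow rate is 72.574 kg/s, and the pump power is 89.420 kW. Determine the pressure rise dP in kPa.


dP = P_pump * rho * eta / mdot
dP = 89.420 * 1034.3 * 0.77273 / 72.574
dP = 984.75 kPa


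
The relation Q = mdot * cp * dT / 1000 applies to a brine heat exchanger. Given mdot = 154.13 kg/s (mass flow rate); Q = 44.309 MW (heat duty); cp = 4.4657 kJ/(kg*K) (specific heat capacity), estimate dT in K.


dT = Q * 1000 / (mdot * cp)
dT = 44.309 * 1000 / (154.13 * 4.4657)
dT = 64.375 K


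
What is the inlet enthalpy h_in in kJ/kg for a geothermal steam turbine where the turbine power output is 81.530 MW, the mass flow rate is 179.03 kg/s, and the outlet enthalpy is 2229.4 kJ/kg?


h_in = h_out + P * 1000 / mdot
h_in = 2229.4 + 81.530 * 1000 / 179.03
h_in = 2684.8 kJ/kg


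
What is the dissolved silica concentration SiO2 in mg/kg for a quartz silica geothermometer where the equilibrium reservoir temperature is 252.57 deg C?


SiO2 = 10^(5.19 - 1309/(T_eq + 273.15))
SiO2 = 10^(5.19 - 1309/(252.57 + 273.15))
SiO2 = 501.28 mg/kg


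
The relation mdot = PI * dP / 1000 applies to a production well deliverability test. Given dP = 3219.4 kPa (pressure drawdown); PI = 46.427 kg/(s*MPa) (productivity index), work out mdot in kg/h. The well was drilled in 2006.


mdot = PI * dP / 1000
mdot = 46.427 * 3219.4 / 1000
mdot = 149.4671 kg/s
Convert: 149.4671 kg/s * 3600.0 = 5.3808e+05 kg/h
mdot = 5.3808e+05 kg/h


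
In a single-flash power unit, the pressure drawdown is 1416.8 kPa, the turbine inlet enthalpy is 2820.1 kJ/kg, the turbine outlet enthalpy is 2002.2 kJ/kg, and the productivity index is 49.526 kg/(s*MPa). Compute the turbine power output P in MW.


Step 1: mdot = PI * dP / 1000 = 49.526 * 1416.8 / 1000 = 70.16844 kg/s
Step 2: P = mdot*(h_in - h_out)/1000 = 70.16844*(2820.1 - 2002.2)/1000 = 57.391 MW
P = 57.391 MW


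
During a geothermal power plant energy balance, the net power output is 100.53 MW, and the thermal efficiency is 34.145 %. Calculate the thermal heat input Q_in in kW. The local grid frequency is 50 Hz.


Q_in = W_net / (eta / 100)
Q_in = 100.53 / (34.145 / 100)
Q_in = 294.4209 MW
Convert: 294.4209 MW * 1000.0 = 2.9442e+05 kW
Q_in = 2.9442e+05 kW


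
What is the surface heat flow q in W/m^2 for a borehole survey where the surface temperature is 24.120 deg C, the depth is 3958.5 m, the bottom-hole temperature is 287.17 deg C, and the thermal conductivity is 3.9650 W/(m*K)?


Step 1: grad = (T_d - T_surf)/d * 1000 = (287.17 - 24.12)/3958.5 * 1000 = 66.45194 deg C/km
Step 2: q = k * grad / 1000 = 3.965 * 66.45194 / 1000 = 0.26348 W/m^2
q = 0.26348 W/m^2


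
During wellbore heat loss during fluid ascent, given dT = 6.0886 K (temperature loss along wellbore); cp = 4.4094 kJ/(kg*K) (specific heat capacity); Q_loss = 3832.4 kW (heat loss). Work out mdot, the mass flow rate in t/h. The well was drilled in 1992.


mdot = Q_loss / (cp * dT)
mdot = 3832.4 / (4.4094 * 6.0886)
mdot = 142.7493 kg/s
Convert: 142.7493 kg/s * 3.6 = 513.90 t/h
mdot = 513.90 t/h


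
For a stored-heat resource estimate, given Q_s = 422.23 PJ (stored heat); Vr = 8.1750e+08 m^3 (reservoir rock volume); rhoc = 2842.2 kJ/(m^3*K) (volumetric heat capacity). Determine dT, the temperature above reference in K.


dT = Q_s * 1e12 / (Vr * rhoc)
dT = 422.23 * 1e12 / (8.1750e+08 * 2842.2)
dT = 181.72 K


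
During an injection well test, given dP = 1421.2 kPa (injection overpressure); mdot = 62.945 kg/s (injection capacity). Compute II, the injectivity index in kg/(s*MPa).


II = mdot * 1000 / dP
II = 62.945 * 1000 / 1421.2
II = 44.290 kg/(s*MPa)


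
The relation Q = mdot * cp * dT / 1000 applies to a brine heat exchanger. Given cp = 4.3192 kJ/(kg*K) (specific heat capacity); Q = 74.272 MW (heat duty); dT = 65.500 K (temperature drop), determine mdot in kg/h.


mdot = Q * 1000 / (cp * dT)
mdot = 74.272 * 1000 / (4.3192 * 65.500)
mdot = 262.5309 kg/s
Convert: 262.5309 kg/s * 3600.0 = 9.4511e+05 kg/h
mdot = 9.4511e+05 kg/h


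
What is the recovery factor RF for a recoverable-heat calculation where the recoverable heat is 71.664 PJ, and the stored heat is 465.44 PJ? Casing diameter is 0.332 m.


RF = Q_rec / Q_s
RF = 71.664 / 465.44
RF = 0.15397


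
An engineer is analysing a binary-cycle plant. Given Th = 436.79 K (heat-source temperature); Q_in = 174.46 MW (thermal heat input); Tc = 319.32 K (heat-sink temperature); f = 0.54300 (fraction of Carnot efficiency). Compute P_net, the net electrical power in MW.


Step 1: eta = (1 - Tc/Th)*f = (1 - 319.32/436.79)*0.543 = 0.1460340
Step 2: P_net = eta * Q_in = 0.1460340 * 174.46 = 25.477 MW
P_net = 25.477 MW


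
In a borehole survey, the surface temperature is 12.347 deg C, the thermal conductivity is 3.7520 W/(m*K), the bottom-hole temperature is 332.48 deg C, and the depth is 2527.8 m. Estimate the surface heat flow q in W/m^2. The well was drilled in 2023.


Step 1: grad = (T_d - T_surf)/d * 1000 = (332.48 - 12.347)/2527.8 * 1000 = 126.6449 deg C/km
Step 2: q = k * grad / 1000 = 3.752 * 126.6449 / 1000 = 0.47517 W/m^2
q = 0.47517 W/m^2


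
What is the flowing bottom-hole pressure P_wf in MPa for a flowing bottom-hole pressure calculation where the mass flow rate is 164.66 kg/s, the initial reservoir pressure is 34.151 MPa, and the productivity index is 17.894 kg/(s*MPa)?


P_wf = P_i - mdot / PI
P_wf = 34.151 - 164.66 / 17.894
P_wf = 24.949 MPa


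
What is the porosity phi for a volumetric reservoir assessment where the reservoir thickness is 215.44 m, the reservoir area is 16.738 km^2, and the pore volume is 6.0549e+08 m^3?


phi = Vp / (A * 1e6 * hr)
phi = 6.0549e+08 / (16.738 * 1e6 * 215.44)
phi = 0.16791


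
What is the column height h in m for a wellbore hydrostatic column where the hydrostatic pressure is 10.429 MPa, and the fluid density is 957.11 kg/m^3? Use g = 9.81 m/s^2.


h = P * 1e6 / (g * rho)
h = 10.429 * 1e6 / (9.81 * 957.11)
h = 1110.7 m


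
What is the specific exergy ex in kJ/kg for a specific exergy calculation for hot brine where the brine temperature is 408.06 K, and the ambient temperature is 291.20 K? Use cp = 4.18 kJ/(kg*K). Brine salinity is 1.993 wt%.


ex = cp * ((T_b - T_0) - T_0 * ln(T_b/T_0))
ex = 4.18 * ((408.06 - 291.20) - 291.20 * ln(408.06/291.20))
ex = 77.781 kJ/kg


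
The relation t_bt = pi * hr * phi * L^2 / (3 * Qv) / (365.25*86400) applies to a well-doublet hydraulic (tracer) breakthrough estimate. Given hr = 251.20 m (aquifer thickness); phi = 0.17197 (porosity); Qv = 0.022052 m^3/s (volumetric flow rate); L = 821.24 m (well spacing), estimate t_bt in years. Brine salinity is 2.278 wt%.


t_bt = pi * hr * phi * L^2 / (3 * Qv) / (365.25*86400)
t_bt = pi * 251.20 * 0.17197 * 821.24^2 / (3 * 0.022052) / (365.25*86400)
t_bt = 43.842 years


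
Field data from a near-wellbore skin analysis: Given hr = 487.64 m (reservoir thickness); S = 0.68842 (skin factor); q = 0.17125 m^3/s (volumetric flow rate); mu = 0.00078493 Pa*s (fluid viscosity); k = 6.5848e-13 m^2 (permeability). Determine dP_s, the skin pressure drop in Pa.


dP_s = S * q * mu / (2*pi*k*hr) / 1000
dP_s = 0.68842 * 0.17125 * 0.00078493 / (2*pi*6.5848e-13*487.64) / 1000
dP_s = 45.86625 kPa
Convert: 45.86625 kPa * 1000.0 = 45866 Pa
dP_s = 45866 Pa


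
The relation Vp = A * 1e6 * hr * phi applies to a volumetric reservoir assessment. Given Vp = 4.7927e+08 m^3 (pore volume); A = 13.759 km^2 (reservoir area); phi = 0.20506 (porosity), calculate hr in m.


hr = Vp / (A * 1e6 * phi)
hr = 4.7927e+08 / (13.759 * 1e6 * 0.20506)
hr = 169.87 m


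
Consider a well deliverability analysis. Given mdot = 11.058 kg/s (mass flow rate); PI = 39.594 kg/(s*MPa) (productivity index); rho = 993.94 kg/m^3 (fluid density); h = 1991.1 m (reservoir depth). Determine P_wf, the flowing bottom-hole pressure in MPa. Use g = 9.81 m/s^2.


Step 1: P_i = rho*g*h/1e6 = 993.94*9.81*1991.1/1e6 = 19.41432 MPa
Step 2: P_wf = P_i - mdot/PI = 19.41432 - 11.058/39.594 = 19.135 MPa
P_wf = 19.135 MPa


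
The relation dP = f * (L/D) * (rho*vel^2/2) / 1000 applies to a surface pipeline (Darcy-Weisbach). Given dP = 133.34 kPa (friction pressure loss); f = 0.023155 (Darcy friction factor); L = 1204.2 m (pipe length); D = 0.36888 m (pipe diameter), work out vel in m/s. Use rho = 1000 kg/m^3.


vel = sqrt(dP*1000*2*D / (f*L*rho))
vel = sqrt(133.34*1000*2*0.36888 / (0.023155*1204.2*1000))
vel = 1.8783 m/s


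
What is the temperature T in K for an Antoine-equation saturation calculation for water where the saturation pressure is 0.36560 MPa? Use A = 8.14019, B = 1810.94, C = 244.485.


T = B / (A - log10(P_sat * 760 / 0.101325)) - C
T = 1810.94 / (8.14019 - log10(0.36560 * 760 / 0.101325)) - 244.485
T = 140.6504 deg C
Convert to K: 140.6504 + 273.15 = 413.80 K
T = 413.80 K


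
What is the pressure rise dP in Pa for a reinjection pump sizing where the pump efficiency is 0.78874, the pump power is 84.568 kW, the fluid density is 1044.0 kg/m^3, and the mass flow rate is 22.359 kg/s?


dP = P_pump * rho * eta / mdot
dP = 84.568 * 1044.0 * 0.78874 / 22.359
dP = 3114.498 kPa
Convert: 3114.498 kPa * 1000.0 = 3.1145e+06 Pa
dP = 3.1145e+06 Pa


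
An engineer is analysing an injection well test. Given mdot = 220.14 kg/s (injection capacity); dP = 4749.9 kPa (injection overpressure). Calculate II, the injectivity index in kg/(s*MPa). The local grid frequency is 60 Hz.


II = mdot * 1000 / dP
II = 220.14 * 1000 / 4749.9
II = 46.346 kg/(s*MPa)


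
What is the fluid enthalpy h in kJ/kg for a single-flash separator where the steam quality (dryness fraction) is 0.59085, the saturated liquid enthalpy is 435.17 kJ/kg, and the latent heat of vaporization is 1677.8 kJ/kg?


h = hf + x * hfg
h = 435.17 + 0.59085 * 1677.8
h = 1426.5 kJ/kg


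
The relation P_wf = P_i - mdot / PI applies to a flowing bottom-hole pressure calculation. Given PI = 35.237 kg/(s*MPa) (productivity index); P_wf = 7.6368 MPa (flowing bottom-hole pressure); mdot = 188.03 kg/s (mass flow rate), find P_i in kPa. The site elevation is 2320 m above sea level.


P_i = P_wf + mdot / PI
P_i = 7.6368 + 188.03 / 35.237
P_i = 12.97295 MPa
Convert: 12.97295 MPa * 1000.0 = 12973 kPa
P_i = 12973 kPa


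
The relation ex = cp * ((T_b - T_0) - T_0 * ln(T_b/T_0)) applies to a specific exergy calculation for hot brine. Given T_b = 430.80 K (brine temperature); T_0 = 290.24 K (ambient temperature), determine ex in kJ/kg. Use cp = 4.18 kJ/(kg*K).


ex = cp * ((T_b - T_0) - T_0 * ln(T_b/T_0))
ex = 4.18 * ((430.80 - 290.24) - 290.24 * ln(430.80/290.24))
ex = 108.40 kJ/kg


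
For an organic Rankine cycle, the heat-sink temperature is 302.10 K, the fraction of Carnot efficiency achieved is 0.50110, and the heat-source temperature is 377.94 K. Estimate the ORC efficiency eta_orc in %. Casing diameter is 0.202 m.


eta_orc = (1 - Tc/Th) * f * 100
eta_orc = (1 - 302.10/377.94) * 0.50110 * 100
eta_orc = 10.055 %


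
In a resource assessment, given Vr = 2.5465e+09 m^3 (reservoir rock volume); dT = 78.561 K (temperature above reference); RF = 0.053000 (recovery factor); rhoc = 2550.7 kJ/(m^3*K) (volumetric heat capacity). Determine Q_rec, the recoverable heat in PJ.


Step 1: Q_s = Vr*rhoc*dT/1e12 = 2.5465e+09*2550.7*78.561/1e12 = 510.2818 PJ
Step 2: Q_rec = Q_s * RF = 510.2818 * 0.053 = 27.045 PJ
Q_rec = 27.045 PJ


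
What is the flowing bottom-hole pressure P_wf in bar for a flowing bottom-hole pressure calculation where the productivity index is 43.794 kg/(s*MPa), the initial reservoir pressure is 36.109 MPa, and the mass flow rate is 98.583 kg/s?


P_wf = P_i - mdot / PI
P_wf = 36.109 - 98.583 / 43.794
P_wf = 33.85794 MPa
Convert: 33.85794 MPa * 10.0 = 338.58 bar
P_wf = 338.58 bar


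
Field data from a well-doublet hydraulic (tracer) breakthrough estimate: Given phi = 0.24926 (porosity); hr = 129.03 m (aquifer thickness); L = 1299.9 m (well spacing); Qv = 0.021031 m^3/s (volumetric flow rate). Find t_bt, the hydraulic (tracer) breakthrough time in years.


t_bt = pi * hr * phi * L^2 / (3 * Qv) / (365.25*86400)
t_bt = pi * 129.03 * 0.24926 * 1299.9^2 / (3 * 0.021031) / (365.25*86400)
t_bt = 85.749 years


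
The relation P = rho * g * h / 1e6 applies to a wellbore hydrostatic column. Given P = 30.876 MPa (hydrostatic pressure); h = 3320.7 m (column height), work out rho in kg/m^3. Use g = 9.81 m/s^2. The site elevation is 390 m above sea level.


rho = P * 1e6 / (g * h)
rho = 30.876 * 1e6 / (9.81 * 3320.7)
rho = 947.81 kg/m^3


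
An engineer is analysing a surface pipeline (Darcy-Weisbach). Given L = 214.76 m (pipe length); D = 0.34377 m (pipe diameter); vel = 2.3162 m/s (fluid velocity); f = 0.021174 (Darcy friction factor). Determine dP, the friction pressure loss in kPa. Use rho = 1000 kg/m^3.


dP = f * (L/D) * (rho*vel^2/2) / 1000
dP = 0.021174 * (214.76/0.34377) * (1000*2.3162^2/2) / 1000
dP = 35.482 kPa


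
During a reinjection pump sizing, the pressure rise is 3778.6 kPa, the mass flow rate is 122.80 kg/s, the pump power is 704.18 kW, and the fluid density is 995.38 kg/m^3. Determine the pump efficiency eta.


eta = mdot * dP / (rho * P_pump)
eta = 122.80 * 3778.6 / (995.38 * 704.18)
eta = 0.66200


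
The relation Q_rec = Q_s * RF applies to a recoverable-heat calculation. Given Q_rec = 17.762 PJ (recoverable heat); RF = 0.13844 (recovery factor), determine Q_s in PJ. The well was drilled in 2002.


Q_s = Q_rec / RF
Q_s = 17.762 / 0.13844
Q_s = 128.30 PJ


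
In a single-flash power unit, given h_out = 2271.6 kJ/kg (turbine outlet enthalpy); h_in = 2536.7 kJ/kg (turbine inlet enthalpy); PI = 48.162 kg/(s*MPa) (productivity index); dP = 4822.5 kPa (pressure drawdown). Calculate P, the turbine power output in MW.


Step 1: mdot = PI * dP / 1000 = 48.162 * 4822.5 / 1000 = 232.2612 kg/s
Step 2: P = mdot*(h_in - h_out)/1000 = 232.2612*(2536.7 - 2271.6)/1000 = 61.572 MW
P = 61.572 MW


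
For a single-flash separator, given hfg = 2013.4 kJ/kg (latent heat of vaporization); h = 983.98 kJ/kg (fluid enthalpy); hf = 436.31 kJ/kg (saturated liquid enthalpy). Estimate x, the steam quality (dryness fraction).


x = (h - hf) / hfg
x = (983.98 - 436.31) / 2013.4
x = 0.27201


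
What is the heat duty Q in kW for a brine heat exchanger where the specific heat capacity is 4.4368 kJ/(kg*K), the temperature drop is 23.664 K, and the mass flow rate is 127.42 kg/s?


Q = mdot * cp * dT / 1000
Q = 127.42 * 4.4368 * 23.664 / 1000
Q = 13.37814 MW
Convert: 13.37814 MW * 1000.0 = 13378 kW
Q = 13378 kW


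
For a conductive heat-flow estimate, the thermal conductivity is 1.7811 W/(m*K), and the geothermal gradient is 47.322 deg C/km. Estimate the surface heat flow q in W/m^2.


q = k * grad / 1000
q = 1.7811 * 47.322 / 1000
q = 0.084285 W/m^2


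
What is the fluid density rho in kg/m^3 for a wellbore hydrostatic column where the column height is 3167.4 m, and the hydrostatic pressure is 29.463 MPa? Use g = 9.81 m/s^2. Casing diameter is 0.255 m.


rho = P * 1e6 / (g * h)
rho = 29.463 * 1e6 / (9.81 * 3167.4)
rho = 948.21 kg/m^3


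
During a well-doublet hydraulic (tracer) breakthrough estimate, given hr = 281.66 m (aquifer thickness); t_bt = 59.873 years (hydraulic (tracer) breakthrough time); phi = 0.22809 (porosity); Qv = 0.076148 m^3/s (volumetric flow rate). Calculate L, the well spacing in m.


L = sqrt(t_bt*365.25*86400*3*Qv / (pi*hr*phi))
L = sqrt(59.873*365.25*86400*3*0.076148 / (pi*281.66*0.22809))
L = 1462.4 m


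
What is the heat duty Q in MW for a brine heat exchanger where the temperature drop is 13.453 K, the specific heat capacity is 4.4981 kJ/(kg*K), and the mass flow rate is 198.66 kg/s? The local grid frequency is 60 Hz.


Q = mdot * cp * dT / 1000
Q = 198.66 * 4.4981 * 13.453 / 1000
Q = 12.022 MW


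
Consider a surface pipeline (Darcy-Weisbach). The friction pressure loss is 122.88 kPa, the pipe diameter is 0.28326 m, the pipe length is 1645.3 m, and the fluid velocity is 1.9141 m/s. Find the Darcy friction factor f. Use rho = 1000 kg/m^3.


f = dP*1000 / ((L/D)*(rho*vel^2/2))
f = 122.88*1000 / ((1645.3/0.28326)*(1000*1.9141^2/2))
f = 0.011548


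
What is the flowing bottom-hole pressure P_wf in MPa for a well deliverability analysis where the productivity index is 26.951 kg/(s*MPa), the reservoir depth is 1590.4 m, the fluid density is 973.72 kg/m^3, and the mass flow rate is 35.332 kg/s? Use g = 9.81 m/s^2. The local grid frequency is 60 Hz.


Step 1: P_i = rho*g*h/1e6 = 973.72*9.81*1590.4/1e6 = 15.19181 MPa
Step 2: P_wf = P_i - mdot/PI = 15.19181 - 35.332/26.951 = 13.881 MPa
P_wf = 13.881 MPa


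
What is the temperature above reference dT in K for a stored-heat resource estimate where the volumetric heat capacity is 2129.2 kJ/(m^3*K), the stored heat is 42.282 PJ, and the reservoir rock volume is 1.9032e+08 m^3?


dT = Q_s * 1e12 / (Vr * rhoc)
dT = 42.282 * 1e12 / (1.9032e+08 * 2129.2)
dT = 104.34 K


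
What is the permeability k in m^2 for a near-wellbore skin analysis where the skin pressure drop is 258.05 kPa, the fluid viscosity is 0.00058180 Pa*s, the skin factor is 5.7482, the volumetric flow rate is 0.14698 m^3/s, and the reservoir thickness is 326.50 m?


k = S*q*mu / (2*pi*dP_s*1000*hr)
k = 5.7482*0.14698*0.00058180 / (2*pi*258.05*1000*326.50)
k = 9.2853e-13 m^2


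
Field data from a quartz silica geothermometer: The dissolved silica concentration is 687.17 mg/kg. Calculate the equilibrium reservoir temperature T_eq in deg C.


T_eq = 1309 / (5.19 - log10(SiO2)) - 273.15
T_eq = 1309 / (5.19 - log10(687.17)) - 273.15
T_eq = 283.18 deg C


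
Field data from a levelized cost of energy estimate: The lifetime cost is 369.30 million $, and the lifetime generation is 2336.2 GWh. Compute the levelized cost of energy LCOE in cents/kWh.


LCOE = C_tot / E_tot * 100
LCOE = 369.30 / 2336.2 * 100
LCOE = 15.808 cents/kWh


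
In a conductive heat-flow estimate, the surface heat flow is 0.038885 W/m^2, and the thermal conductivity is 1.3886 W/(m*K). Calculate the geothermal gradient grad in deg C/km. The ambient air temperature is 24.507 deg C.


grad = q * 1000 / k
grad = 0.038885 * 1000 / 1.3886
grad = 28.003 deg C/km


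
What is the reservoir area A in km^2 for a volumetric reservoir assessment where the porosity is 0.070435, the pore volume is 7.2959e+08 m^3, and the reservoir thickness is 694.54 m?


A = Vp / (1e6 * hr * phi)
A = 7.2959e+08 / (1e6 * 694.54 * 0.070435)
A = 14.914 km^2


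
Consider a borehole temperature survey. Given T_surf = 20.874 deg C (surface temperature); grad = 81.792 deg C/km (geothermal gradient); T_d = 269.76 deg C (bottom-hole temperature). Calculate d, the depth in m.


d = (T_d - T_surf) / grad * 1000
d = (269.76 - 20.874) / 81.792 * 1000
d = 3042.9 m


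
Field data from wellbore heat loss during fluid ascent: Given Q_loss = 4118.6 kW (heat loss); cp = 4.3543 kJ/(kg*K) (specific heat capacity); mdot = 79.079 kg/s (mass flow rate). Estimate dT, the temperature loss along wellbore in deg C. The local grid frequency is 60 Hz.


dT = Q_loss / (mdot * cp)
dT = 4118.6 / (79.079 * 4.3543)
dT = 11.96107 K
Convert (temperature difference, 1 K = 1 deg C): 11.96107 K = 11.96107 deg C
dT = 11.961 deg C


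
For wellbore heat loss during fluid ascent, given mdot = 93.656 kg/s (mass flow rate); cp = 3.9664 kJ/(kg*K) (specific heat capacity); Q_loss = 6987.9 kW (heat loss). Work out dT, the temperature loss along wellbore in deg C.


dT = Q_loss / (mdot * cp)
dT = 6987.9 / (93.656 * 3.9664)
dT = 18.81112 K
Convert (temperature difference, 1 K = 1 deg C): 18.81112 K = 18.81112 deg C
dT = 18.811 deg C


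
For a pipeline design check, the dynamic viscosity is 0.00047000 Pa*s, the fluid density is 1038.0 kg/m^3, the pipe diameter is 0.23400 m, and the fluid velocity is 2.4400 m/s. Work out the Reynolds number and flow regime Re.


Step 1: Re = rho*vel*D/mu = 1038.0*2.44*0.234/0.00047 = 1.2610e+06
Step 2: Re = 1.2610e+06 > 4000, so flow is turbulent.
Re = 1.2610e+06 (turbulent)


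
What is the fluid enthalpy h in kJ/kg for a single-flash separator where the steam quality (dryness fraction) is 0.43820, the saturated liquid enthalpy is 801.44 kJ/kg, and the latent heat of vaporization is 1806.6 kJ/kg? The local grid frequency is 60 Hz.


h = hf + x * hfg
h = 801.44 + 0.43820 * 1806.6
h = 1593.1 kJ/kg


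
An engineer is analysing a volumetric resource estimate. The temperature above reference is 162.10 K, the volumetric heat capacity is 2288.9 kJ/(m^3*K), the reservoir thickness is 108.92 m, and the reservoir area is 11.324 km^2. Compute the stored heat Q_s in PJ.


Step 1: Vr = A*1e6*hr = 11.324*1e6*108.92 = 1.233410e+09 m^3
Step 2: Q_s = Vr*rhoc*dT/1e12 = 1.233410e+09*2288.9*162.1/1e12 = 457.63 PJ
Q_s = 457.63 PJ


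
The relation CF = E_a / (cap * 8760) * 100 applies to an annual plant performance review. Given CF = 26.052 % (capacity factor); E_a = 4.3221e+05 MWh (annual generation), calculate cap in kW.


cap = E_a / (CF/100 * 8760)
cap = 4.3221e+05 / (26.052/100 * 8760)
cap = 189.3868 MW
Convert: 189.3868 MW * 1000.0 = 1.8939e+05 kW
cap = 1.8939e+05 kW


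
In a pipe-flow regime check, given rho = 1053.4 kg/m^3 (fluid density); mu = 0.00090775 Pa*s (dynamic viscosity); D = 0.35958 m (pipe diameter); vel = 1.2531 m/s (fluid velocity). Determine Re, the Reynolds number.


Re = rho * vel * D / mu
Re = 1053.4 * 1.2531 * 0.35958 / 0.00090775
Re = 5.2289e+05


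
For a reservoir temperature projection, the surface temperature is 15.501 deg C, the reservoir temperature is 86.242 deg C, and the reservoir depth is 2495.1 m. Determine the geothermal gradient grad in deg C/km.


grad = (T_res - T_surf) / d * 1000
grad = (86.242 - 15.501) / 2495.1 * 1000
grad = 28.352 deg C/km


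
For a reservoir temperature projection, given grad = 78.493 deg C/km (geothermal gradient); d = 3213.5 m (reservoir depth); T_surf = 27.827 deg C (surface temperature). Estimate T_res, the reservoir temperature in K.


T_res = T_surf + grad * d / 1000
T_res = 27.827 + 78.493 * 3213.5 / 1000
T_res = 280.0643 deg C
Convert to K: 280.0643 + 273.15 = 553.21 K
T_res = 553.21 K


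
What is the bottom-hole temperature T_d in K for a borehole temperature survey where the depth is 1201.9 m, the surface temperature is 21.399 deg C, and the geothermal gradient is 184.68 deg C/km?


T_d = T_surf + grad * d / 1000
T_d = 21.399 + 184.68 * 1201.9 / 1000
T_d = 243.3659 deg C
Convert to K: 243.3659 + 273.15 = 516.52 K
T_d = 516.52 K


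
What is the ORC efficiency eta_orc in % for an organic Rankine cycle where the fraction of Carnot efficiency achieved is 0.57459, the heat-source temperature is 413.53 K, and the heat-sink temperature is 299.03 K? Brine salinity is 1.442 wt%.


eta_orc = (1 - Tc/Th) * f * 100
eta_orc = (1 - 299.03/413.53) * 0.57459 * 100
eta_orc = 15.909 %


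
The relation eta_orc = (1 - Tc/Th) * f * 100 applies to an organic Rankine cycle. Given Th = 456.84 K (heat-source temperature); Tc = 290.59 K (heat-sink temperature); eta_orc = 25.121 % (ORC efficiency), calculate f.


f = (eta_orc/100) / (1 - Tc/Th)
f = (25.121/100) / (1 - 290.59/456.84)
f = 0.69030


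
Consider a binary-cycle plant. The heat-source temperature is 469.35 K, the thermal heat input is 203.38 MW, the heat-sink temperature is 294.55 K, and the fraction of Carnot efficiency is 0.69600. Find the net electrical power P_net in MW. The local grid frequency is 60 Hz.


Step 1: eta = (1 - Tc/Th)*f = (1 - 294.55/469.35)*0.696 = 0.2592112
Step 2: P_net = eta * Q_in = 0.2592112 * 203.38 = 52.718 MW
P_net = 52.718 MW


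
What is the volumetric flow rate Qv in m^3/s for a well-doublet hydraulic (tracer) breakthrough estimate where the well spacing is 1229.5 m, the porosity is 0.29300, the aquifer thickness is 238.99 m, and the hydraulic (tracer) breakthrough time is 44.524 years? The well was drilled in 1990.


Qv = pi*hr*phi*L^2 / (3*t_bt*365.25*86400)
Qv = pi*238.99*0.29300*1229.5^2 / (3*44.524*365.25*86400)
Qv = 0.078892 m^3/s


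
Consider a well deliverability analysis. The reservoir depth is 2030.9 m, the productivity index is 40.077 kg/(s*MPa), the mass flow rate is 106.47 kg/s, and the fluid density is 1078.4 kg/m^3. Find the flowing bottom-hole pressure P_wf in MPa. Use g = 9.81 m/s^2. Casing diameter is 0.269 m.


Step 1: P_i = rho*g*h/1e6 = 1078.4*9.81*2030.9/1e6 = 21.48510 MPa
Step 2: P_wf = P_i - mdot/PI = 21.48510 - 106.47/40.077 = 18.828 MPa
P_wf = 18.828 MPa


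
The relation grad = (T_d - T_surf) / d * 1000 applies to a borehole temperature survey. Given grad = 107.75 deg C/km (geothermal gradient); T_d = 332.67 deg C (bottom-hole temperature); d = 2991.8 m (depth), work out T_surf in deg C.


T_surf = T_d - grad * d / 1000
T_surf = 332.67 - 107.75 * 2991.8 / 1000
T_surf = 10.304 deg C


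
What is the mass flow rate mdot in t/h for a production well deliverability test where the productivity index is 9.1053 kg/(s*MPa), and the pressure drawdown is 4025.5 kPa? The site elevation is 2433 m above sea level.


mdot = PI * dP / 1000
mdot = 9.1053 * 4025.5 / 1000
mdot = 36.65339 kg/s
Convert: 36.65339 kg/s * 3.6 = 131.95 t/h
mdot = 131.95 t/h


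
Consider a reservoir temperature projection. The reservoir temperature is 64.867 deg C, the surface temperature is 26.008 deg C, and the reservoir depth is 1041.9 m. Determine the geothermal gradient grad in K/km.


grad = (T_res - T_surf) / d * 1000
grad = (64.867 - 26.008) / 1041.9 * 1000
grad = 37.29629 deg C/km
Convert: 37.29629 deg C/km * 1.0 = 37.296 K/km
grad = 37.296 K/km


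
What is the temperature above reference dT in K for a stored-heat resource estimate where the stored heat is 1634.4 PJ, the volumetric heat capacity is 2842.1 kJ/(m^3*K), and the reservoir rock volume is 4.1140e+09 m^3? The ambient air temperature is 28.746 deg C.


dT = Q_s * 1e12 / (Vr * rhoc)
dT = 1634.4 * 1e12 / (4.1140e+09 * 2842.1)
dT = 139.78 K


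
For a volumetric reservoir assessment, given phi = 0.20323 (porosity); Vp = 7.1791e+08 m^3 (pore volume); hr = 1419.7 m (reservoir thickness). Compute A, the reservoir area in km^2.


A = Vp / (1e6 * hr * phi)
A = 7.1791e+08 / (1e6 * 1419.7 * 0.20323)
A = 2.4882 km^2


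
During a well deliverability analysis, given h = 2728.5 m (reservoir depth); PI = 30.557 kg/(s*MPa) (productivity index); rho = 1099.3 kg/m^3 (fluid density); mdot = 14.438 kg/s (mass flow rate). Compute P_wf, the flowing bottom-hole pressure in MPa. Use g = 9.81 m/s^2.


Step 1: P_i = rho*g*h/1e6 = 1099.3*9.81*2728.5/1e6 = 29.42451 MPa
Step 2: P_wf = P_i - mdot/PI = 29.42451 - 14.438/30.557 = 28.952 MPa
P_wf = 28.952 MPa


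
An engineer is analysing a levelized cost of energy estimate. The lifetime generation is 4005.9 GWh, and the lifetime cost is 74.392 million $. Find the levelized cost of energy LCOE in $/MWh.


LCOE = C_tot / E_tot * 100
LCOE = 74.392 / 4005.9 * 100
LCOE = 1.857061 cents/kWh
Convert: 1.857061 cents/kWh * 10.0 = 18.571 $/MWh
LCOE = 18.571 $/MWh
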